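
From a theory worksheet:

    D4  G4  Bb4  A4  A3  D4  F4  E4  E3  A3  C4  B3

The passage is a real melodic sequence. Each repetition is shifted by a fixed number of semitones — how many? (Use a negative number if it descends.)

-5

Taking 4-note groups, the heads are D4, A3, E3: the pattern moves down a 4th.
D4 to A3 spans -5 semitones.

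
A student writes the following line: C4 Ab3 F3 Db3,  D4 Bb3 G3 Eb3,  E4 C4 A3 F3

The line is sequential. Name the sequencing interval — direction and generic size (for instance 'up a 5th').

up a 2nd

With a 4-note motive the entries are C4, D4, E4, each up a 2nd from the previous.
C4 to D4 is up a 2nd.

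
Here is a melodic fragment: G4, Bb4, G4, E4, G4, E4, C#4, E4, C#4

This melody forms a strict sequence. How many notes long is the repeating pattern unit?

There are 9 notes; a 3-note unit gives 3 cells:
G4 Bb4 G4 | E4 G4 E4 | C#4 E4 C#4
Every group is a transposition down a 3rd of the one before; no shorter unit works.

3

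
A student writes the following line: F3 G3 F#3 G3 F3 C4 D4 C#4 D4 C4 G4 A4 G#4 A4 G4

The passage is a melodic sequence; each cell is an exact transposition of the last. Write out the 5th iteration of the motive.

Unit = 5 notes; the statements start on F3, C4, G4, moving up a 5th each time.
Carrying on: D5 → A5.
So cell 5 is A5 B5 A#5 B5 A5.

A5 B5 A#5 B5 A5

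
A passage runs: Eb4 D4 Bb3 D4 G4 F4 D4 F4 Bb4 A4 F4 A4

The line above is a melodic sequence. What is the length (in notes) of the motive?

4

Try groups of 4 (3 cells in 12 notes):
Eb4 D4 Bb3 D4 | G4 F4 D4 F4 | Bb4 A4 F4 A4
Each cell is the previous one up a 3rd — so the unit is 4 notes.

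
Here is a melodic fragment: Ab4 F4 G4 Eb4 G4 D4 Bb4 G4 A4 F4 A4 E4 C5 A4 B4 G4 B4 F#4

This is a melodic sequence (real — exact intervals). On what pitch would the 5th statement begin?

With a 6-note motive the entries are Ab4, Bb4, C5, each up a 2nd from the previous.
Continuing: D5 → E5. Statement 5 starts on E5.

E5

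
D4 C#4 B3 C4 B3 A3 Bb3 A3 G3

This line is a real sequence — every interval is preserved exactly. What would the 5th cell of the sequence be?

Gb3 F3 Eb3

Unit = 3 notes; the statements start on D4, C4, Bb3, moving down a 2nd each time.
Extending down a 2nd: Ab3 → Gb3.
From Gb3 the exact shape gives Gb3 F3 Eb3.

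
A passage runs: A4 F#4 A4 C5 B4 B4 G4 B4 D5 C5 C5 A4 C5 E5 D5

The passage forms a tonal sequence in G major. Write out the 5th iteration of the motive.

Taking 5-note groups, the heads are A4, B4, C5: the pattern moves up a 2nd.
Extending up a 2nd: D5 → E5.
So cell 5 is E5 C5 E5 G5 F#5.

E5 C5 E5 G5 F#5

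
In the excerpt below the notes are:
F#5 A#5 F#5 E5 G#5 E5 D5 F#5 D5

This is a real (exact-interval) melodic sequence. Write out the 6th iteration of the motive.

With a 3-note motive the entries are F#5, E5, D5, each down a 2nd from the previous.
Continuing the starts: C5 → Bb4 → Ab4.
Statement 6 starts on Ab4 and keeps the same exact contour: Ab4 C5 Ab4.

Ab4 C5 Ab4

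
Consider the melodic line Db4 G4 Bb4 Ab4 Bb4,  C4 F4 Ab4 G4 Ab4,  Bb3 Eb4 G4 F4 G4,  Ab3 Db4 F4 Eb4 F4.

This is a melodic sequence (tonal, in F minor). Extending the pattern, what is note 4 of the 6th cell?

C4

With 5-note cells, note 4 of each statement runs Ab4, G4, F4, Eb4.
Extending down a 2nd: Db4 → C4.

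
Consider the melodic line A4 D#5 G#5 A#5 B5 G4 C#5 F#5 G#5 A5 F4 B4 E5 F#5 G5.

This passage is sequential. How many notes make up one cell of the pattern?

15 notes total. Splitting into 3 groups of 5:
A4 D#5 G#5 A#5 B5 | G4 C#5 F#5 G#5 A5 | F4 B4 E5 F#5 G5
Each cell is the previous one down a 2nd — so the unit is 5 notes.

5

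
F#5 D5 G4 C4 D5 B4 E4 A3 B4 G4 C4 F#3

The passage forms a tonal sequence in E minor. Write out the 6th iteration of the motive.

The 4-note cells begin on F#5, D5, B4 — each down a 3rd from the last.
Continuing the starts: G4 → E4 → C4.
So cell 6 is C4 A3 D3 G2.

C4 A3 D3 G2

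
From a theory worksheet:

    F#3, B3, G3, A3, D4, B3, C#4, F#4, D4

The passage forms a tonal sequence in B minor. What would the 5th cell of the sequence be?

G4 C#5 A4

With a 3-note motive the entries are F#3, A3, C#4, each up a 3rd from the previous.
Continuing the starts: E4 → G4.
So cell 5 is G4 C#5 A4.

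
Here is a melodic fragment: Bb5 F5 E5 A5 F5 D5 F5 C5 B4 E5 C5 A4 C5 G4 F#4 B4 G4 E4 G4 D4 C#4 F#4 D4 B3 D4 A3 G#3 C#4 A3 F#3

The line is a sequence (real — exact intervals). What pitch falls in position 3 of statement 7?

Grouping in 6s, the 3rd note of each cell is E5, B4, F#4, C#4, G#3.
Carrying that down a 4th forward: D#3 → A#2.

A#2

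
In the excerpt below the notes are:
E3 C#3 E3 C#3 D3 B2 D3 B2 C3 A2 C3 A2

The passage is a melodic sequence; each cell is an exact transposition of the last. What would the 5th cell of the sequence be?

Unit = 4 notes; the statements start on E3, D3, C3, moving down a 2nd each time.
Continuing the starts: Bb2 → Ab2.
Statement 5 starts on Ab2 and keeps the same exact contour: Ab2 F2 Ab2 F2.

Ab2 F2 Ab2 F2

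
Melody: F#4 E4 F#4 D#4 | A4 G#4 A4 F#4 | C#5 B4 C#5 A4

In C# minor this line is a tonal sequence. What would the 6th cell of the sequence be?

Taking 4-note groups, the heads are F#4, A4, C#5: the pattern moves up a 3rd.
Extending up a 3rd: E5 → G#5 → B5.
From B5 the diatonic shape gives B5 A5 B5 G#5.

B5 A5 B5 G#5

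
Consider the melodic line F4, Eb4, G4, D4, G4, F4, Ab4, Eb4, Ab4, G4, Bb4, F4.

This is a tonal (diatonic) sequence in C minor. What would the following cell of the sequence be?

Unit = 4 notes; the statements start on F4, G4, Ab4, moving up a 2nd each time.
Statement 4 starts on Bb4 and keeps the same diatonic contour: Bb4 Ab4 C5 G4.

Bb4 Ab4 C5 G4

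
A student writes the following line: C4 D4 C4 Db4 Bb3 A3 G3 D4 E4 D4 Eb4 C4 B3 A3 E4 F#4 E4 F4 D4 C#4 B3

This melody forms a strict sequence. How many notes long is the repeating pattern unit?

21 notes total. Splitting into 3 groups of 7:
C4 D4 C4 Db4 Bb3 A3 G3 | D4 E4 D4 Eb4 C4 B3 A3 | E4 F#4 E4 F4 D4 C#4 B3
Every group is a transposition up a 2nd of the one before; no shorter unit works.

7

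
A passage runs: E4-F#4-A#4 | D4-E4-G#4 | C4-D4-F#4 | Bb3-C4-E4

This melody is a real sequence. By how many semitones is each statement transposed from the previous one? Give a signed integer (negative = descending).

With a 3-note motive the entries are E4, D4, C4, Bb3, each down a 2nd from the previous.
Counting half-steps from E4 to D4: -2.

-2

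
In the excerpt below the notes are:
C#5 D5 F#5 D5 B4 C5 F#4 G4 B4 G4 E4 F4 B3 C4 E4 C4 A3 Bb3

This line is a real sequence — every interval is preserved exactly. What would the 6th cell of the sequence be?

With a 6-note motive the entries are C#5, F#4, B3, each down a 5th from the previous.
Continuing the starts: E3 → A2 → D2.
Statement 6 starts on D2 and keeps the same exact contour: D2 Eb2 G2 Eb2 C2 Db2.

D2 Eb2 G2 Eb2 C2 Db2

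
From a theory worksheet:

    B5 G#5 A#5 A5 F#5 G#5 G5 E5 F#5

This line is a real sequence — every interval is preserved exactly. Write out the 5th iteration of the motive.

Unit = 3 notes; the statements start on B5, A5, G5, moving down a 2nd each time.
Extending down a 2nd: F5 → Eb5.
So cell 5 is Eb5 C5 D5.

Eb5 C5 D5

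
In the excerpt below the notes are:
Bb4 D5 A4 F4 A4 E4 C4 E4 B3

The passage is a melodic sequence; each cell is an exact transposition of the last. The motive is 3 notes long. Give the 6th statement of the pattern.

A2 C#3 G#2

Unit = 3 notes; the statements start on Bb4, F4, C4, moving down a 4th each time.
Extending down a 4th: G3 → D3 → A2.
Statement 6 starts on A2 and keeps the same exact contour: A2 C#3 G#2.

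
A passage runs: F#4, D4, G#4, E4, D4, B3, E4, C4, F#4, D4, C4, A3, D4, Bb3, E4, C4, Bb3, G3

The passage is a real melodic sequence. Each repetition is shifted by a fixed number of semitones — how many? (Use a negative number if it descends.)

Taking 6-note groups, the heads are F#4, E4, D4: the pattern moves down a 2nd.
F#4 to E4 spans -2 semitones.

-2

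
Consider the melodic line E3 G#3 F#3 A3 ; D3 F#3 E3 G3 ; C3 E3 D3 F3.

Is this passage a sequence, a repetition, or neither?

sequence

Each 4-note cell is the previous one transposed down a 2nd.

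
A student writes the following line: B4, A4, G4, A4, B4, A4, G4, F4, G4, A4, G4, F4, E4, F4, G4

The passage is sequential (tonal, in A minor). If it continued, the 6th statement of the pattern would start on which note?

D4

With a 5-note motive the entries are B4, A4, G4, each down a 2nd from the previous.
Continuing: F4 → E4 → D4. Statement 6 starts on D4.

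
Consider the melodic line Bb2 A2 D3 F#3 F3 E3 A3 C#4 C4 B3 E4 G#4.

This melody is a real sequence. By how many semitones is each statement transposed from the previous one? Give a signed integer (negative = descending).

7

With a 4-note motive the entries are Bb2, F3, C4, each up a 5th from the previous.
Bb2→F3 is 53 − 46 = 7 semitones.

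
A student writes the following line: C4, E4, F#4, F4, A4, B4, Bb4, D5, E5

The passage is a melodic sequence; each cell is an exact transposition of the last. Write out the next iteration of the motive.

With a 3-note motive the entries are C4, F4, Bb4, each up a 4th from the previous.
From Eb5 the exact shape gives Eb5 G5 A5.

Eb5 G5 A5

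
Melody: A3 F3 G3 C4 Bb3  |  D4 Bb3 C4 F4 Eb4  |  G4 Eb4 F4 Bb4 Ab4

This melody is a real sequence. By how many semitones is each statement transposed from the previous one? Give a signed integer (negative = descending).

The 5-note cells begin on A3, D4, G4 — each up a 4th from the last.
A3→D4 is 62 − 57 = 5 semitones.

5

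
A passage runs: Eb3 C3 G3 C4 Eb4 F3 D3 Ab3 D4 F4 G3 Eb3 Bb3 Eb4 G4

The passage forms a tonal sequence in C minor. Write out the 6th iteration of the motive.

C4 Ab3 Eb4 Ab4 C5

Unit = 5 notes; the statements start on Eb3, F3, G3, moving up a 2nd each time.
Extending up a 2nd: Ab3 → Bb3 → C4.
From C4 the diatonic shape gives C4 Ab3 Eb4 Ab4 C5.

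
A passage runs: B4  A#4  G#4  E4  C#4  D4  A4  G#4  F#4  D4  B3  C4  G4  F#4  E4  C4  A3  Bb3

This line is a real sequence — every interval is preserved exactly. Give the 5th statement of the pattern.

Taking 6-note groups, the heads are B4, A4, G4: the pattern moves down a 2nd.
Continuing the starts: F4 → Eb4.
So cell 5 is Eb4 D4 C4 Ab3 F3 Gb3.

Eb4 D4 C4 Ab3 F3 Gb3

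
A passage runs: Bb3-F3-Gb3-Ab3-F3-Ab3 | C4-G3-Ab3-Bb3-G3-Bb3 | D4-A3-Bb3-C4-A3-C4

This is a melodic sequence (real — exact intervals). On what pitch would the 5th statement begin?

With a 6-note motive the entries are Bb3, C4, D4, each up a 2nd from the previous.
Extending the heads up a 2nd: E4 → F#4.

F#4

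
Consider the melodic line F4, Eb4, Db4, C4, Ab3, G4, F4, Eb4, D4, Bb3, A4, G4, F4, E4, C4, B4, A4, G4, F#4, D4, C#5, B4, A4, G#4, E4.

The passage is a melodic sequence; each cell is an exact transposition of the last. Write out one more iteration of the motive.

With a 5-note motive the entries are F4, G4, A4, B4, C#5, each up a 2nd from the previous.
From D#5 the exact shape gives D#5 C#5 B4 A#4 F#4.

D#5 C#5 B4 A#4 F#4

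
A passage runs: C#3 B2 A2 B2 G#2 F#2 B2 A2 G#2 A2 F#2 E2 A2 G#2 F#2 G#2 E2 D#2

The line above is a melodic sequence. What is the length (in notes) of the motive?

6

There are 18 notes; a 6-note unit gives 3 cells:
C#3 B2 A2 B2 G#2 F#2 | B2 A2 G#2 A2 F#2 E2 | A2 G#2 F#2 G#2 E2 D#2
Every group is a transposition down a 2nd of the one before; no shorter unit works.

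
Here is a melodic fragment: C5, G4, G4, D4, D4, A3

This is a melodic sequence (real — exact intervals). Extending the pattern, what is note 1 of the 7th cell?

F#2

Grouping in 2s, the 1st note of each cell is C5, G4, D4.
Extending down a 4th: A3 → E3 → B2 → F#2.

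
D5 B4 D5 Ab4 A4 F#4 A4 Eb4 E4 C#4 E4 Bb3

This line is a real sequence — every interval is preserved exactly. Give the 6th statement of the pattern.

Unit = 4 notes; the statements start on D5, A4, E4, moving down a 4th each time.
Continuing the starts: B3 → F#3 → C#3.
So cell 6 is C#3 A#2 C#3 G2.

C#3 A#2 C#3 G2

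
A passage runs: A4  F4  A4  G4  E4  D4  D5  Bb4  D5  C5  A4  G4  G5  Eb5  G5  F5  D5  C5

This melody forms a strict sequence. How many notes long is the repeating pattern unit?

6

There are 18 notes; a 6-note unit gives 3 cells:
A4 F4 A4 G4 E4 D4 | D5 Bb4 D5 C5 A4 G4 | G5 Eb5 G5 F5 D5 C5
Each cell is the previous one up a 4th — so the unit is 6 notes.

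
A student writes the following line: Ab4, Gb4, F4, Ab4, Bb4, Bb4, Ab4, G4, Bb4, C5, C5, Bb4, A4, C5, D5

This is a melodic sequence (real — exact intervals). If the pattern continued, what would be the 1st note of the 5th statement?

E5

Grouping in 5s, the 1st note of each cell is Ab4, Bb4, C5.
Carrying that up a 2nd forward: D5 → E5.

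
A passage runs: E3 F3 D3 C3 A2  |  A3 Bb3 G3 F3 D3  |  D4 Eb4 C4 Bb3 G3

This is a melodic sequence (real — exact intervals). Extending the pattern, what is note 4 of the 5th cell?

The unit is 5 notes. Position-4 pitches of the 3 shown cells: C3, F3, Bb3.
Each moves up a 4th. Continuing: Eb4 → Ab4.

Ab4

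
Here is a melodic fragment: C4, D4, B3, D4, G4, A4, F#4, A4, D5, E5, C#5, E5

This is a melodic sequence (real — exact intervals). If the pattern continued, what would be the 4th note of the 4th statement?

B5

Grouping in 4s, the 4th note of each cell is D4, A4, E5.
One more up a 5th gives B5.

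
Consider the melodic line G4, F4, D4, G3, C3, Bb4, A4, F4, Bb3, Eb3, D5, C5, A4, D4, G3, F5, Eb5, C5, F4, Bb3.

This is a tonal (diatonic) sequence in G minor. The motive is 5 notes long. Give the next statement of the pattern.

A5 G5 Eb5 A4 D4

Taking 5-note groups, the heads are G4, Bb4, D5, F5: the pattern moves up a 3rd.
From A5 the diatonic shape gives A5 G5 Eb5 A4 D4.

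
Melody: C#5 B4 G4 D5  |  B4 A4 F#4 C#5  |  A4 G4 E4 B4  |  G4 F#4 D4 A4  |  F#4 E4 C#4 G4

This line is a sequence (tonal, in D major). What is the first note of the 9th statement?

B3

The 4-note cells begin on C#5, B4, A4, G4, F#4 — each down a 2nd from the last.
Extending the heads down a 2nd: E4 → D4 → C#4 → B3.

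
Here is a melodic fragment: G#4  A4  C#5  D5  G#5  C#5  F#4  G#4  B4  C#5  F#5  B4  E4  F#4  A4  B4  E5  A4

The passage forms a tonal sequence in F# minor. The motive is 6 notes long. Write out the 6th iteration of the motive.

Unit = 6 notes; the statements start on G#4, F#4, E4, moving down a 2nd each time.
Extending down a 2nd: D4 → C#4 → B3.
So cell 6 is B3 C#4 E4 F#4 B4 E4.

B3 C#4 E4 F#4 B4 E4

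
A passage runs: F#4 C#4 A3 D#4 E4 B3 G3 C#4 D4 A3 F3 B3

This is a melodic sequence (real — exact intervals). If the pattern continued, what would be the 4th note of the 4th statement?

With 4-note cells, note 4 of each statement runs D#4, C#4, B3.
From B3, down a 2nd gives A3.

A3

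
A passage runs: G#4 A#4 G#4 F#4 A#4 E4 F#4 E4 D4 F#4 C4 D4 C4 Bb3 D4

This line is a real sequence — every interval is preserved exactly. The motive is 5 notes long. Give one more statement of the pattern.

Ab3 Bb3 Ab3 Gb3 Bb3

Taking 5-note groups, the heads are G#4, E4, C4: the pattern moves down a 3rd.
From Ab3 the exact shape gives Ab3 Bb3 Ab3 Gb3 Bb3.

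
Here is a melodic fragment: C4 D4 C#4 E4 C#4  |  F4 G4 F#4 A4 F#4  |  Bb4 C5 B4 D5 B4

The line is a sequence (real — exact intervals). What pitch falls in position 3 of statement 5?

With 5-note cells, note 3 of each statement runs C#4, F#4, B4.
Each moves up a 4th. Continuing: E5 → A5.

A5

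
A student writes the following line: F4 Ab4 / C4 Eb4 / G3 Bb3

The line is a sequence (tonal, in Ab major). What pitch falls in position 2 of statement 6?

With 2-note cells, note 2 of each statement runs Ab4, Eb4, Bb3.
Carrying that down a 4th forward: F3 → C3 → G2.

G2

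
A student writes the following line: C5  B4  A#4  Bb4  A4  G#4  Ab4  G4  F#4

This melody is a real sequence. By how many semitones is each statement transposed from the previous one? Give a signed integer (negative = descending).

-2

The 3-note cells begin on C5, Bb4, Ab4 — each down a 2nd from the last.
C5 to Bb4 spans -2 semitones.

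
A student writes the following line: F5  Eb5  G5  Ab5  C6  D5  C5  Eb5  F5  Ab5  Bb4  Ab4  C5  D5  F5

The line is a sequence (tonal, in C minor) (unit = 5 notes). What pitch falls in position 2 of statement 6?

Bb3

With 5-note cells, note 2 of each statement runs Eb5, C5, Ab4.
Extending down a 3rd: F4 → D4 → Bb3.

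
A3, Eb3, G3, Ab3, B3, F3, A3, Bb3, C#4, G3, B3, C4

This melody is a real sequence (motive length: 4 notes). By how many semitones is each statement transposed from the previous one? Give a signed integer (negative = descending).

2

The 4-note cells begin on A3, B3, C#4 — each up a 2nd from the last.
Counting half-steps from A3 to B3: 2.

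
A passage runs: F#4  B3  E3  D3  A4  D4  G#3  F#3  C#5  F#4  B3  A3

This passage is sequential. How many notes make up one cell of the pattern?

Try groups of 4 (3 cells in 12 notes):
F#4 B3 E3 D3 | A4 D4 G#3 F#3 | C#5 F#4 B3 A3
Each cell is the previous one up a 3rd — so the unit is 4 notes.

4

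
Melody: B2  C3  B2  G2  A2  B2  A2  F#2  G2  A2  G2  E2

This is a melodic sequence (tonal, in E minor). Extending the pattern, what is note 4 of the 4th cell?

The unit is 4 notes. Position-4 pitches of the 3 shown cells: G2, F#2, E2.
Each moves down a 2nd; the next is D2.

D2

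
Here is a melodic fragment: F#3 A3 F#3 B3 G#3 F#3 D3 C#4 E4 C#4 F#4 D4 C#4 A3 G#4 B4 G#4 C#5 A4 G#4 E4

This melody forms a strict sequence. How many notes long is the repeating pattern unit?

21 notes total. Splitting into 3 groups of 7:
F#3 A3 F#3 B3 G#3 F#3 D3 | C#4 E4 C#4 F#4 D4 C#4 A3 | G#4 B4 G#4 C#5 A4 G#4 E4
Every group is a transposition up a 5th of the one before; no shorter unit works.

7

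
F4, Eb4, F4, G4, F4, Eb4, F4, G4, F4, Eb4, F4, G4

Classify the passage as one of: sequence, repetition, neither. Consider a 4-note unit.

Each 4-note cell is identical (F4 Eb4 F4 G4), restated at the same pitch.

repetition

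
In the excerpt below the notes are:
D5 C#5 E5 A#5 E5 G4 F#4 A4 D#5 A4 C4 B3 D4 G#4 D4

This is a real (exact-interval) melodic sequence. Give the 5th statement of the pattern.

Bb2 A2 C3 F#3 C3

Unit = 5 notes; the statements start on D5, G4, C4, moving down a 5th each time.
Extending down a 5th: F3 → Bb2.
From Bb2 the exact shape gives Bb2 A2 C3 F#3 C3.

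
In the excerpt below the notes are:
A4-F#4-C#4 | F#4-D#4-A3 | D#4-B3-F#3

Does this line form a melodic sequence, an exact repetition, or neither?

Each 3-note cell is the previous one transposed down a 3rd.

sequence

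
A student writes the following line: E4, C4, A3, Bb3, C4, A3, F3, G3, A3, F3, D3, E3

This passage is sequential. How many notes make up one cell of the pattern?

4

Try groups of 4 (3 cells in 12 notes):
E4 C4 A3 Bb3 | C4 A3 F3 G3 | A3 F3 D3 E3
Every group is a transposition down a 3rd of the one before; no shorter unit works.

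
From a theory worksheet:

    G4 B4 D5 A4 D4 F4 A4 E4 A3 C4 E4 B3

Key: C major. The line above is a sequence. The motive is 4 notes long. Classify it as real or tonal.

tonal

Every note is diatonic to C major.
Cell 1 has +4 semitones from note 1 to 2, but cell 2 has +3 — the interval quality changes while the contour stays the same, which is the hallmark of a tonal sequence.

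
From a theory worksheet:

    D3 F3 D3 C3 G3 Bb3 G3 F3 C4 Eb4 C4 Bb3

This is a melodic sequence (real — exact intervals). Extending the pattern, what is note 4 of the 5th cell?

With 4-note cells, note 4 of each statement runs C3, F3, Bb3.
Carrying that up a 4th forward: Eb4 → Ab4.

Ab4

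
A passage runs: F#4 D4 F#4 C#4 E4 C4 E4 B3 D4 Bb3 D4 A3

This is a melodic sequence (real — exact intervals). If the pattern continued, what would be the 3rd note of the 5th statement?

The unit is 4 notes. Position-3 pitches of the 3 shown cells: F#4, E4, D4.
Each moves down a 2nd. Continuing: C4 → Bb3.

Bb3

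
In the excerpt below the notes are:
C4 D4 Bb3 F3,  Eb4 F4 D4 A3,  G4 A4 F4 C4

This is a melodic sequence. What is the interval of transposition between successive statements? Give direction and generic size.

Unit = 4 notes; the statements start on C4, Eb4, G4, moving up a 3rd each time.
From C4 to Eb4: up a 3rd.

up a 3rd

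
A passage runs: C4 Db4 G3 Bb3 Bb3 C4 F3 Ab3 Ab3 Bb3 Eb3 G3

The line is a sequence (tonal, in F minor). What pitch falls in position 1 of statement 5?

Grouping in 4s, the 1st note of each cell is C4, Bb3, Ab3.
Each moves down a 2nd. Continuing: G3 → F3.

F3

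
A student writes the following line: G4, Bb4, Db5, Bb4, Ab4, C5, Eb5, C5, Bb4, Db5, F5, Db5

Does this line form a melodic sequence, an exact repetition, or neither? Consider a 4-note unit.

Each 4-note cell is the previous one transposed up a 2nd.

sequence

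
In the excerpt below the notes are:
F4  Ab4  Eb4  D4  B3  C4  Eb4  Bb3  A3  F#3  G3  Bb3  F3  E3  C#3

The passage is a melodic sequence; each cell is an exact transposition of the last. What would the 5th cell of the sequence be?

A2 C3 G2 F#2 D#2

With a 5-note motive the entries are F4, C4, G3, each down a 4th from the previous.
Continuing the starts: D3 → A2.
So cell 5 is A2 C3 G2 F#2 D#2.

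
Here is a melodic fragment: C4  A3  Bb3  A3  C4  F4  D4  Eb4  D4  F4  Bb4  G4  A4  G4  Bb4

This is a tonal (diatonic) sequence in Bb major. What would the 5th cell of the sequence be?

A5 F5 G5 F5 A5

Unit = 5 notes; the statements start on C4, F4, Bb4, moving up a 4th each time.
Carrying on: Eb5 → A5.
Statement 5 starts on A5 and keeps the same diatonic contour: A5 F5 G5 F5 A5.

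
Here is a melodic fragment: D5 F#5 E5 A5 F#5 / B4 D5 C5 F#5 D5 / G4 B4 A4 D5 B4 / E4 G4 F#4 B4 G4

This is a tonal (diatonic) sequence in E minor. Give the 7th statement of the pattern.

F#3 A3 G3 C4 A3

Taking 5-note groups, the heads are D5, B4, G4, E4: the pattern moves down a 3rd.
Extending down a 3rd: C4 → A3 → F#3.
From F#3 the diatonic shape gives F#3 A3 G3 C4 A3.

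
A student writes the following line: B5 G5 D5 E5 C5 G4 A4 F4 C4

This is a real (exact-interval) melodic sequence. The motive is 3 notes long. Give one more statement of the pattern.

Taking 3-note groups, the heads are B5, E5, A4: the pattern moves down a 5th.
Statement 4 starts on D4 and keeps the same exact contour: D4 Bb3 F3.

D4 Bb3 F3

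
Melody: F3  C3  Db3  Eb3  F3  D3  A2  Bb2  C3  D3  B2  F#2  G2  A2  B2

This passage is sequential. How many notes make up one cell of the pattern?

There are 15 notes; a 5-note unit gives 3 cells:
F3 C3 Db3 Eb3 F3 | D3 A2 Bb2 C3 D3 | B2 F#2 G2 A2 B2
Every group is a transposition down a 3rd of the one before; no shorter unit works.

5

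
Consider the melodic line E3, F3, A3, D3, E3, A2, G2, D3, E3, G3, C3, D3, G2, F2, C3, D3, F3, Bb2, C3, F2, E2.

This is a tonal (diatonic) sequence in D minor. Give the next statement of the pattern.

Unit = 7 notes; the statements start on E3, D3, C3, moving down a 2nd each time.
Statement 4 starts on Bb2 and keeps the same diatonic contour: Bb2 C3 E3 A2 Bb2 E2 D2.

Bb2 C3 E3 A2 Bb2 E2 D2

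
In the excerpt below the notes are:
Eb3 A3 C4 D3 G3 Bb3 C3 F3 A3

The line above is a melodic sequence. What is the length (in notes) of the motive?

3

9 notes total. Splitting into 3 groups of 3:
Eb3 A3 C4 | D3 G3 Bb3 | C3 F3 A3
Every group is a transposition down a 2nd of the one before; no shorter unit works.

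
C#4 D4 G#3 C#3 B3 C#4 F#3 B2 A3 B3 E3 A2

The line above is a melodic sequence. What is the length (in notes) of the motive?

There are 12 notes; a 4-note unit gives 3 cells:
C#4 D4 G#3 C#3 | B3 C#4 F#3 B2 | A3 B3 E3 A2
Each cell is the previous one down a 2nd — so the unit is 4 notes.

4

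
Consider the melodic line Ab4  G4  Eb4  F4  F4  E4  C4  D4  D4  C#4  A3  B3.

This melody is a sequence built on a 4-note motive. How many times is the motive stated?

3

12 notes in groups of 4 gives 12/4 = 3 statements.
Starts: Ab4, F4, D4 — each down a 3rd.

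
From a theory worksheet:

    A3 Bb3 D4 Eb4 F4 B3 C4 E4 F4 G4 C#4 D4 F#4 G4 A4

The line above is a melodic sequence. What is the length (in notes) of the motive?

15 notes total. Splitting into 3 groups of 5:
A3 Bb3 D4 Eb4 F4 | B3 C4 E4 F4 G4 | C#4 D4 F#4 G4 A4
Every group is a transposition up a 2nd of the one before; no shorter unit works.

5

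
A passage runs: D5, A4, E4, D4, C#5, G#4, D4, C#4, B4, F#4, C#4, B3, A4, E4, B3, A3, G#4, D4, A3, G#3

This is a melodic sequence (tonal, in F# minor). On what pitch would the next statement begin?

F#4

With a 4-note motive the entries are D5, C#5, B4, A4, G#4, each down a 2nd from the previous.
One more step down a 2nd gives F#4.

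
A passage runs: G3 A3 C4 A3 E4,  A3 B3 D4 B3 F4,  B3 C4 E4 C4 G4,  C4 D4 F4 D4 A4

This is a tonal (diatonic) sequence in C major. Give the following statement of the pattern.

Taking 5-note groups, the heads are G3, A3, B3, C4: the pattern moves up a 2nd.
Statement 5 starts on D4 and keeps the same diatonic contour: D4 E4 G4 E4 B4.

D4 E4 G4 E4 B4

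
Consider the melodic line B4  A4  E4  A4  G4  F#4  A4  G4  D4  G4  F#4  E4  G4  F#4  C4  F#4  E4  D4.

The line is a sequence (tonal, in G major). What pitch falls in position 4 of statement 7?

B3

Grouping in 6s, the 4th note of each cell is A4, G4, F#4.
Carrying that down a 2nd forward: E4 → D4 → C4 → B3.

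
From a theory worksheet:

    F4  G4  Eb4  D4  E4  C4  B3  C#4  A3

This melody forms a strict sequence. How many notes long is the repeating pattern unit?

9 notes total. Splitting into 3 groups of 3:
F4 G4 Eb4 | D4 E4 C4 | B3 C#4 A3
Each cell is the previous one down a 3rd — so the unit is 3 notes.

3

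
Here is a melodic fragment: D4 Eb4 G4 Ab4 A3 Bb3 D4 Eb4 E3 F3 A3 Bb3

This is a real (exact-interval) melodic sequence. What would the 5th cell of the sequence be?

F#2 G2 B2 C3

With a 4-note motive the entries are D4, A3, E3, each down a 4th from the previous.
Carrying on: B2 → F#2.
So cell 5 is F#2 G2 B2 C3.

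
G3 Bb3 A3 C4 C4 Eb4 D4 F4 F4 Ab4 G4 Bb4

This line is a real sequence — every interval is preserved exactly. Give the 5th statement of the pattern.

Eb5 Gb5 F5 Ab5

Taking 4-note groups, the heads are G3, C4, F4: the pattern moves up a 4th.
Continuing the starts: Bb4 → Eb5.
From Eb5 the exact shape gives Eb5 Gb5 F5 Ab5.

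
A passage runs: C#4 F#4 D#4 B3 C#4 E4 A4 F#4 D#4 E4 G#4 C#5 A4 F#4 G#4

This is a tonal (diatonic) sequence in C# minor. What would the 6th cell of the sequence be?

F#5 B5 G#5 E5 F#5

The 5-note cells begin on C#4, E4, G#4 — each up a 3rd from the last.
Carrying on: B4 → D#5 → F#5.
From F#5 the diatonic shape gives F#5 B5 G#5 E5 F#5.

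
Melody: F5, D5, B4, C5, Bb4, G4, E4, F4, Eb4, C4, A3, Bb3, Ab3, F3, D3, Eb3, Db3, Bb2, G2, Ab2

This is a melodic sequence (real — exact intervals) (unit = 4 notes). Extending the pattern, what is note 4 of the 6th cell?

The unit is 4 notes. Position-4 pitches of the 5 shown cells: C5, F4, Bb3, Eb3, Ab2.
From Ab2, down a 5th gives Db2.

Db2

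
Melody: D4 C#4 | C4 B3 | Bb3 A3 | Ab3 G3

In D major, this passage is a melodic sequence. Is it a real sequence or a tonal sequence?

Each cell has the same semitone pattern (-1,) — intervals are preserved exactly.
And C4 lies outside D major, so the sequence is real rather than tonal.

real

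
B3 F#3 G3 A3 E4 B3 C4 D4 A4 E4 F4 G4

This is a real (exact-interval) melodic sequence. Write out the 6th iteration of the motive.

C6 G5 Ab5 Bb5

Taking 4-note groups, the heads are B3, E4, A4: the pattern moves up a 4th.
Extending up a 4th: D5 → G5 → C6.
So cell 6 is C6 G5 Ab5 Bb5.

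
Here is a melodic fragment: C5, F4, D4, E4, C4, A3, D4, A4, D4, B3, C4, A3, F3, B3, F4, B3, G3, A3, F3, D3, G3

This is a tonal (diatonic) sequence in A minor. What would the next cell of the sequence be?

The 7-note cells begin on C5, A4, F4 — each down a 3rd from the last.
From D4 the diatonic shape gives D4 G3 E3 F3 D3 B2 E3.

D4 G3 E3 F3 D3 B2 E3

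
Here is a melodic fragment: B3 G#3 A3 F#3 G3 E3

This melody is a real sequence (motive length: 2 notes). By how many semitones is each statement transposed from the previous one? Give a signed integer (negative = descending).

-2

Taking 2-note groups, the heads are B3, A3, G3: the pattern moves down a 2nd.
B3 to A3 spans -2 semitones.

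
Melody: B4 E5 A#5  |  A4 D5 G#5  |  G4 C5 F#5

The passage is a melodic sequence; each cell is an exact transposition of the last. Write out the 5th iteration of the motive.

Unit = 3 notes; the statements start on B4, A4, G4, moving down a 2nd each time.
Carrying on: F4 → Eb4.
So cell 5 is Eb4 Ab4 D5.

Eb4 Ab4 D5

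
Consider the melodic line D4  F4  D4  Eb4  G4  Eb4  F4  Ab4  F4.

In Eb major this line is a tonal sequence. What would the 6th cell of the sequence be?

Bb4 D5 Bb4

With a 3-note motive the entries are D4, Eb4, F4, each up a 2nd from the previous.
Extending up a 2nd: G4 → Ab4 → Bb4.
So cell 6 is Bb4 D5 Bb4.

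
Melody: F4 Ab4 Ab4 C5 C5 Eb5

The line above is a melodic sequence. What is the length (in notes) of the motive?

There are 6 notes; a 2-note unit gives 3 cells:
F4 Ab4 | Ab4 C5 | C5 Eb5
Every group is a transposition up a 3rd of the one before; no shorter unit works.

2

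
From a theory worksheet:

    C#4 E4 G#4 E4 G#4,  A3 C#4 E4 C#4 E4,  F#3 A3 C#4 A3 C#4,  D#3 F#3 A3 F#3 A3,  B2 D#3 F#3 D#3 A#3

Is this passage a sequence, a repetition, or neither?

Note 5 of cell 5 is A#3; if this were a sequence it would be F#3. No unit length gives a consistent transposition pattern.

neither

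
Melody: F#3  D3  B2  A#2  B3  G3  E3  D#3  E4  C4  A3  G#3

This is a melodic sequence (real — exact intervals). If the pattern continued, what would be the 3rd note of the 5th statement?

With 4-note cells, note 3 of each statement runs B2, E3, A3.
Carrying that up a 4th forward: D4 → G4.

G4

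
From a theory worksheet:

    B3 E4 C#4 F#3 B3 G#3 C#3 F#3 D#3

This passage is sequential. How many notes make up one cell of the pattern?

There are 9 notes; a 3-note unit gives 3 cells:
B3 E4 C#4 | F#3 B3 G#3 | C#3 F#3 D#3
Each cell is the previous one down a 4th — so the unit is 3 notes.

3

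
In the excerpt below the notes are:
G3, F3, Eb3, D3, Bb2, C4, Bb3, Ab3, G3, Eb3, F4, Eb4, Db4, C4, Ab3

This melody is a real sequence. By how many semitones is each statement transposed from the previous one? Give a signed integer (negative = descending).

5

With a 5-note motive the entries are G3, C4, F4, each up a 4th from the previous.
G3→C4 is 60 − 55 = 5 semitones.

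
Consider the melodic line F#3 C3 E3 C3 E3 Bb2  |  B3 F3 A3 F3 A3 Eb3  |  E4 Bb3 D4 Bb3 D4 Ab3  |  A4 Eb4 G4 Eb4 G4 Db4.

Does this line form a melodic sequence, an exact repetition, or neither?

sequence

Each 6-note cell is the previous one transposed up a 4th.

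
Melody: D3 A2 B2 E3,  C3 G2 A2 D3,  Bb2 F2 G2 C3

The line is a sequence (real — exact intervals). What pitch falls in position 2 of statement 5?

Db2

With 4-note cells, note 2 of each statement runs A2, G2, F2.
Carrying that down a 2nd forward: Eb2 → Db2.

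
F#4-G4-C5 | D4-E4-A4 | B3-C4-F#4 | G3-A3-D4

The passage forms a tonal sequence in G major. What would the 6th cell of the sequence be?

Unit = 3 notes; the statements start on F#4, D4, B3, G3, moving down a 3rd each time.
Continuing the starts: E3 → C3.
So cell 6 is C3 D3 G3.

C3 D3 G3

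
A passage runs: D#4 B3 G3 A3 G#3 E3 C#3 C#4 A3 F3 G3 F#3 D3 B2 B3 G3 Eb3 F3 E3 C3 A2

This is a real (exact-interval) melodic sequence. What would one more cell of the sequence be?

Taking 7-note groups, the heads are D#4, C#4, B3: the pattern moves down a 2nd.
From A3 the exact shape gives A3 F3 Db3 Eb3 D3 Bb2 G2.

A3 F3 Db3 Eb3 D3 Bb2 G2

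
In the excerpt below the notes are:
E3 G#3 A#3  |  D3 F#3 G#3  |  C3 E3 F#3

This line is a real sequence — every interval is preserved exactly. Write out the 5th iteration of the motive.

Ab2 C3 D3

With a 3-note motive the entries are E3, D3, C3, each down a 2nd from the previous.
Continuing the starts: Bb2 → Ab2.
So cell 5 is Ab2 C3 D3.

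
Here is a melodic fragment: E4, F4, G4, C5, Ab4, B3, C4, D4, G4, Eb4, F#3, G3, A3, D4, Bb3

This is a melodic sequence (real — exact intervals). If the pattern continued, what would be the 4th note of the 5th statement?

With 5-note cells, note 4 of each statement runs C5, G4, D4.
Each moves down a 4th. Continuing: A3 → E3.

E3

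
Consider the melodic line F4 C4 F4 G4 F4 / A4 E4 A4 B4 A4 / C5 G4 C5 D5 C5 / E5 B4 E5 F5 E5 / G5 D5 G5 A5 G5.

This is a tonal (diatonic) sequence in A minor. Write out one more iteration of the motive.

B5 F5 B5 C6 B5

Taking 5-note groups, the heads are F4, A4, C5, E5, G5: the pattern moves up a 3rd.
Statement 6 starts on B5 and keeps the same diatonic contour: B5 F5 B5 C6 B5.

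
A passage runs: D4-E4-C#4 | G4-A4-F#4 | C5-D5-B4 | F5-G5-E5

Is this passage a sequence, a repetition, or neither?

sequence

Each 3-note cell is the previous one transposed up a 4th.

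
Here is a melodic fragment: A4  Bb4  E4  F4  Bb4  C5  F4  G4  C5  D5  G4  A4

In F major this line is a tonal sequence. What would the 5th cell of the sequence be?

With a 4-note motive the entries are A4, Bb4, C5, each up a 2nd from the previous.
Extending up a 2nd: D5 → E5.
From E5 the diatonic shape gives E5 F5 Bb4 C5.

E5 F5 Bb4 C5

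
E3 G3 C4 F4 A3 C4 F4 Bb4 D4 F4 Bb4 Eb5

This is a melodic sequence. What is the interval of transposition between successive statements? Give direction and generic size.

The 4-note cells begin on E3, A3, D4 — each up a 4th from the last.
From E3 to A3: up a 4th.

up a 4th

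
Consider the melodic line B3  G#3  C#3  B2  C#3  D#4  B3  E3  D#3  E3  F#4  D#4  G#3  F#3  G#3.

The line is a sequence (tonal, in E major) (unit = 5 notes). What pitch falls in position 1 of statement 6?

With 5-note cells, note 1 of each statement runs B3, D#4, F#4.
Carrying that up a 3rd forward: A4 → C#5 → E5.

E5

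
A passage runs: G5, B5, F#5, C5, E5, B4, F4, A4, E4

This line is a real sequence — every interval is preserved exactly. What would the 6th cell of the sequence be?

Taking 3-note groups, the heads are G5, C5, F4: the pattern moves down a 5th.
Continuing the starts: Bb3 → Eb3 → Ab2.
So cell 6 is Ab2 C3 G2.

Ab2 C3 G2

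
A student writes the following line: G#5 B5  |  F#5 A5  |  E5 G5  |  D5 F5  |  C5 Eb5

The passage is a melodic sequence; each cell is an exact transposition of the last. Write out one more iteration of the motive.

Bb4 Db5

The 2-note cells begin on G#5, F#5, E5, D5, C5 — each down a 2nd from the last.
Statement 6 starts on Bb4 and keeps the same exact contour: Bb4 Db5.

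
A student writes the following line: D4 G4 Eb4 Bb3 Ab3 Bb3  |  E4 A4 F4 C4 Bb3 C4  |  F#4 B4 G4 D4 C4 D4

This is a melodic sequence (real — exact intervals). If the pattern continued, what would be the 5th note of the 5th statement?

E4

The unit is 6 notes. Position-5 pitches of the 3 shown cells: Ab3, Bb3, C4.
Carrying that up a 2nd forward: D4 → E4.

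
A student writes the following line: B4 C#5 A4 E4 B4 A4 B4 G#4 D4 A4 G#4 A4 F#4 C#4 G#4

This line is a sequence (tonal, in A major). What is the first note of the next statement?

F#4

With a 5-note motive the entries are B4, A4, G#4, each down a 2nd from the previous.
One more step down a 2nd gives F#4.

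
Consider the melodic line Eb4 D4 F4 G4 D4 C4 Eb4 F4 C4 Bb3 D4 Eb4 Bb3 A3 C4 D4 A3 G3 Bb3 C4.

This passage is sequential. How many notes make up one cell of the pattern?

4

20 notes total. Splitting into 5 groups of 4:
Eb4 D4 F4 G4 | D4 C4 Eb4 F4 | C4 Bb3 D4 Eb4 | Bb3 A3 C4 D4 | A3 G3 Bb3 C4
Each cell is the previous one down a 2nd — so the unit is 4 notes.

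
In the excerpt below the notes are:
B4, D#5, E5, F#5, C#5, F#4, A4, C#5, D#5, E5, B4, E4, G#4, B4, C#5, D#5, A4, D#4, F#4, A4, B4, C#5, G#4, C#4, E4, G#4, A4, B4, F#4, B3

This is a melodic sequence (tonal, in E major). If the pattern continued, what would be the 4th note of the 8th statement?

The unit is 6 notes. Position-4 pitches of the 5 shown cells: F#5, E5, D#5, C#5, B4.
Each moves down a 2nd. Continuing: A4 → G#4 → F#4.

F#4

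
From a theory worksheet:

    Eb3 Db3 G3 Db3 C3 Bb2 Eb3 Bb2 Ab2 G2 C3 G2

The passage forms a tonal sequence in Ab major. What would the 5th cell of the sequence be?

The 4-note cells begin on Eb3, C3, Ab2 — each down a 3rd from the last.
Continuing the starts: F2 → Db2.
So cell 5 is Db2 C2 F2 C2.

Db2 C2 F2 C2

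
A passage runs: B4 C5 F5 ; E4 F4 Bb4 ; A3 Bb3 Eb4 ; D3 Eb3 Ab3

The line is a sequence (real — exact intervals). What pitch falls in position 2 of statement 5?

Ab2

The unit is 3 notes. Position-2 pitches of the 4 shown cells: C5, F4, Bb3, Eb3.
One more down a 5th gives Ab2.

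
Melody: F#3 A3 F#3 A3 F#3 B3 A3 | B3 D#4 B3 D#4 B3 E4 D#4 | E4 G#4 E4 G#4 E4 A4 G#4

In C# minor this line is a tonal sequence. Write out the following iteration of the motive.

The 7-note cells begin on F#3, B3, E4 — each up a 4th from the last.
So cell 4 is A4 C#5 A4 C#5 A4 D#5 C#5.

A4 C#5 A4 C#5 A4 D#5 C#5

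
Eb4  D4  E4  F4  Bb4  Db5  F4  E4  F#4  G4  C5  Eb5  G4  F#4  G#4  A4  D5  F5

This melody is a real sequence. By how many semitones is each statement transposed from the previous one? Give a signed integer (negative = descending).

2

The 6-note cells begin on Eb4, F4, G4 — each up a 2nd from the last.
Eb4→F4 is 65 − 63 = 2 semitones.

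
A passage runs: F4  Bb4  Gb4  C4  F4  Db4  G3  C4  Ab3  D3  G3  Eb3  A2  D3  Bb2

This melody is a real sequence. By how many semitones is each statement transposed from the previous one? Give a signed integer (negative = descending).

-5

Unit = 3 notes; the statements start on F4, C4, G3, D3, A2, moving down a 4th each time.
F4→C4 is 60 − 65 = -5 semitones.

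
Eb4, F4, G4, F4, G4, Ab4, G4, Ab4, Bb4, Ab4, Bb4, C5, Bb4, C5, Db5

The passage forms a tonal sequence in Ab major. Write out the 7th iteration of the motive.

With a 3-note motive the entries are Eb4, F4, G4, Ab4, Bb4, each up a 2nd from the previous.
Continuing the starts: C5 → Db5.
So cell 7 is Db5 Eb5 F5.

Db5 Eb5 F5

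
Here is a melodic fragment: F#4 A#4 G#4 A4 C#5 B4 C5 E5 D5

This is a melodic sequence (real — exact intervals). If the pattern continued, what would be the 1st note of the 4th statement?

Eb5

Grouping in 3s, the 1st note of each cell is F#4, A4, C5.
From C5, up a 3rd gives Eb5.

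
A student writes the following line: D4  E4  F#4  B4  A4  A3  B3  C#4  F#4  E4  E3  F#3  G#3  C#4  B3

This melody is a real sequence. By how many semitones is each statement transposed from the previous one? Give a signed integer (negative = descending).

-5

Unit = 5 notes; the statements start on D4, A3, E3, moving down a 4th each time.
Counting half-steps from D4 to A3: -5.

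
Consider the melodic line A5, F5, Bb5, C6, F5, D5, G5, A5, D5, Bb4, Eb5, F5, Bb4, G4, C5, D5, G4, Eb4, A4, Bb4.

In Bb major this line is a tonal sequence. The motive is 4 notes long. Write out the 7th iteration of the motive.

C4 A3 D4 Eb4

With a 4-note motive the entries are A5, F5, D5, Bb4, G4, each down a 3rd from the previous.
Carrying on: Eb4 → C4.
From C4 the diatonic shape gives C4 A3 D4 Eb4.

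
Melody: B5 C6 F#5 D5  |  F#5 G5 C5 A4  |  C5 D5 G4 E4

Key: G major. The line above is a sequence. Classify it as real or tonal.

tonal

Every note is diatonic to G major.
Cell 1 has -6 semitones from note 2 to 3, but cell 2 has -7 — the interval quality changes while the contour stays the same, which is the hallmark of a tonal sequence.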